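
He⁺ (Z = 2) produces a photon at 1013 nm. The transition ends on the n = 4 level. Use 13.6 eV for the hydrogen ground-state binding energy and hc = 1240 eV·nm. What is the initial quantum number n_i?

n_i = 5

The photon energy is ΔE = hc/λ = 1240 / 1013 = 1.224 eV.
With Z = 2, ΔE = 54.40 × (1/n_f² − 1/n_i²), so 1/n_f² − 1/n_i² = 0.02250.
With n_f = 4: 1/n_i² = 1/16 − 0.02250 = 0.04000, so n_i ≈ 5.00.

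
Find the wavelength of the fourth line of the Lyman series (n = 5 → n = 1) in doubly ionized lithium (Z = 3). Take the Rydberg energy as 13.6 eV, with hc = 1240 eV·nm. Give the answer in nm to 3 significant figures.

The Lyman series terminates on n_f = 1; the fourth line has n_i = 1+4 = 5.
ΔE = 122.4 × (1/1² − 1/5²) = 117.5 eV.
λ = 1240 / 117.5 = 10.6 nm.

10.6 nm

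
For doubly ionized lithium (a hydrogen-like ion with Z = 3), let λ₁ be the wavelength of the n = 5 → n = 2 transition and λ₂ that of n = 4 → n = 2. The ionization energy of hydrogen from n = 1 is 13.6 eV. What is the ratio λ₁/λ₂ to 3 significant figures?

λ ∝ 1/ΔE ∝ 1/(1/n_f² − 1/n_i²), and the Z² and hc factors cancel in the ratio.
λ₁/λ₂ = (1/2² − 1/4²)/(1/2² − 1/5²) = 0.1875/0.2100 = 0.893.

0.893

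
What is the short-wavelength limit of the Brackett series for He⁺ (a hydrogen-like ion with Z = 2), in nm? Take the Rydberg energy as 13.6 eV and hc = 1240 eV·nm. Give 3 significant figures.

The Brackett series has lower level n_f = 4; the series limit corresponds to n_i → ∞.
ΔE_max = 13.6 × 4 / 4² = 3.400 eV.
λ_min = 1240 / 3.400 = 365 nm.

365 nm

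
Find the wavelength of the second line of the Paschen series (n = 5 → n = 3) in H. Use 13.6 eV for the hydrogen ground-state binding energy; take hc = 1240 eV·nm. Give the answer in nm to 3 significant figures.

1280 nm

The Paschen series terminates on n_f = 3; the second line has n_i = 3+2 = 5.
ΔE = 13.60 × (1/3² − 1/5²) = 0.9671 eV.
λ = 1240 / 0.9671 = 1280 nm.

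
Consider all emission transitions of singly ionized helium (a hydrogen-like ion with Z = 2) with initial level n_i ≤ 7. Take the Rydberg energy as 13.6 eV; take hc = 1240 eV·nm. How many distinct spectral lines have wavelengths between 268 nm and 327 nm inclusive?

2

Enumerate all n_i → n_f pairs with 1 ≤ n_f < n_i ≤ 7 and compute λ = 1240 / [13.6·4·(1/n_f² − 1/n_i²)].
Lines falling in [268, 327] nm: 6→3 (273.5 nm), 5→3 (320.5 nm).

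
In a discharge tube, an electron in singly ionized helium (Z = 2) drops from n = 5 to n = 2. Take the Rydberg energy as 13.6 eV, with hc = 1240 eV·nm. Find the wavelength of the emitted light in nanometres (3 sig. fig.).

For Z = 2 the level energies scale as Z², so the effective Rydberg energy is 13.6 × 4 = 54.40 eV.
ΔE = 54.40 × (1/2² − 1/5²) = 54.40 × 0.2100 = 11.42 eV.
λ = hc/ΔE = 1240 / 11.42 = 109 nm.

109 nm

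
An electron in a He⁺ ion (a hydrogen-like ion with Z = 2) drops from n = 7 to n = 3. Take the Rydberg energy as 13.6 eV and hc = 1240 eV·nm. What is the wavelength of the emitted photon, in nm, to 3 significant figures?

For Z = 2 the level energies scale as Z², so the effective Rydberg energy is 13.6 × 4 = 54.40 eV.
ΔE = 54.40 × (1/3² − 1/7²) = 54.40 × 0.09070 = 4.934 eV.
λ = hc/ΔE = 1240 / 4.934 = 251 nm.

251 nm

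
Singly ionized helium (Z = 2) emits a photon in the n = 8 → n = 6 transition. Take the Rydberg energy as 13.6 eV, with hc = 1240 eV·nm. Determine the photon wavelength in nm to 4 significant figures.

1876 nm

For Z = 2 the level energies scale as Z², so the effective Rydberg energy is 13.6 × 4 = 54.40 eV.
ΔE = 54.40 × (1/6² − 1/8²) = 54.40 × 0.01215 = 0.6611 eV.
λ = hc/ΔE = 1240 / 0.6611 = 1876 nm.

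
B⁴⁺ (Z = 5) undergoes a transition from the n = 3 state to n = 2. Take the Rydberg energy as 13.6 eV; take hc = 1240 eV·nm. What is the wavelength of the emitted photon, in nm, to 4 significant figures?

For Z = 5 the level energies scale as Z², so the effective Rydberg energy is 13.6 × 25 = 340.0 eV.
ΔE = 340.0 × (1/2² − 1/3²) = 340.0 × 0.1389 = 47.22 eV.
λ = hc/ΔE = 1240 / 47.22 = 26.26 nm.

26.26 nm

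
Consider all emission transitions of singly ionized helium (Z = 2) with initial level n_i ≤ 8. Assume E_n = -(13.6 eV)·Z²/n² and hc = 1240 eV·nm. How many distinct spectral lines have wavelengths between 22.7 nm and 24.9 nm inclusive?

Enumerate all n_i → n_f pairs with 1 ≤ n_f < n_i ≤ 8 and compute λ = 1240 / [13.6·4·(1/n_f² − 1/n_i²)].
Lines falling in [22.7, 24.9] nm: 8→1 (23.16 nm), 7→1 (23.27 nm), 6→1 (23.45 nm), 5→1 (23.74 nm), 4→1 (24.31 nm).

5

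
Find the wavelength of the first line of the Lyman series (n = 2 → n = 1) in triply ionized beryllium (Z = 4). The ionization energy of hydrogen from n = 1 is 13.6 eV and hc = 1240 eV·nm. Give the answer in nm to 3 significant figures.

7.60 nm

The Lyman series terminates on n_f = 1; the first line has n_i = 1+1 = 2.
ΔE = 217.6 × (1/1² − 1/2²) = 163.2 eV.
λ = 1240 / 163.2 = 7.60 nm.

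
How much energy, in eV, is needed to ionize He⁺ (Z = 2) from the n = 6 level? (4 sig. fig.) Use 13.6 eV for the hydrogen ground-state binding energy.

1.511 eV

E_n = −13.6 Z²/n² = −54.40/n² eV for Z = 2.
E_6 = −54.40/36 = −1.511 eV, so ionization (to E = 0) requires 1.511 eV.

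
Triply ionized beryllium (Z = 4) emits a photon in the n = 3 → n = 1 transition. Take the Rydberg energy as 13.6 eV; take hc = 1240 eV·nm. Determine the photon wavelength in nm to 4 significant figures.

6.411 nm

For Z = 4 the level energies scale as Z², so the effective Rydberg energy is 13.6 × 16 = 217.6 eV.
ΔE = 217.6 × (1/1² − 1/3²) = 217.6 × 0.8889 = 193.4 eV.
λ = hc/ΔE = 1240 / 193.4 = 6.411 nm.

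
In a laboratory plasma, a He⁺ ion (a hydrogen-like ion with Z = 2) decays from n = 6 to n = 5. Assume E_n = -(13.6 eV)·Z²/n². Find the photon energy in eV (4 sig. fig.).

The Bohr energies scale as Z², so for Z = 2: E_n = −54.40/n² eV.
E_6 = −54.40/36 = −1.511 eV and E_5 = −54.40/25 = −2.176 eV.
The photon energy is |E_6 − E_5| = 0.6649 eV.

0.6649 eV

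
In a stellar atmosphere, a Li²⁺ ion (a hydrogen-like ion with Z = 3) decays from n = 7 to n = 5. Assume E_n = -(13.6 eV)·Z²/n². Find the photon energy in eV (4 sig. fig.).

2.398 eV

The Bohr energies scale as Z², so for Z = 3: E_n = −122.4/n² eV.
E_7 = −122.4/49 = −2.498 eV and E_5 = −122.4/25 = −4.896 eV.
The photon energy is |E_7 − E_5| = 2.398 eV.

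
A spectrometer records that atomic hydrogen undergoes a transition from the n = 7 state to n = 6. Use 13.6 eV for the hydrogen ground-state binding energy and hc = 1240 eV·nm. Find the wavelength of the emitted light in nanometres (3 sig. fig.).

ΔE = 13.60 × (1/6² − 1/7²) = 13.60 × 0.007370 = 0.1002 eV.
λ = hc/ΔE = 1240 / 0.1002 = 12400 nm.

12400 nm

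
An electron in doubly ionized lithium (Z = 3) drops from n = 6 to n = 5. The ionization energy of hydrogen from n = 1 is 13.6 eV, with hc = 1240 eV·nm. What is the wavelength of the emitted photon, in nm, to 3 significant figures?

829 nm

For Z = 3 the level energies scale as Z², so the effective Rydberg energy is 13.6 × 9 = 122.4 eV.
ΔE = 122.4 × (1/5² − 1/6²) = 122.4 × 0.01222 = 1.496 eV.
λ = hc/ΔE = 1240 / 1.496 = 829 nm.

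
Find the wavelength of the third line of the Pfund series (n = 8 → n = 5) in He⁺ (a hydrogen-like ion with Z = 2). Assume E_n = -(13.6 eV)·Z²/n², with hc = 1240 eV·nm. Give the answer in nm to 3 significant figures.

The Pfund series terminates on n_f = 5; the third line has n_i = 5+3 = 8.
ΔE = 54.40 × (1/5² − 1/8²) = 1.326 eV.
λ = 1240 / 1.326 = 935 nm.

935 nm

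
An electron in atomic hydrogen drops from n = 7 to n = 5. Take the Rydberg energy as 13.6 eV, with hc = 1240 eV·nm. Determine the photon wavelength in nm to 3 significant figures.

ΔE = 13.60 × (1/5² − 1/7²) = 13.60 × 0.01959 = 0.2664 eV.
λ = hc/ΔE = 1240 / 0.2664 = 4650 nm.

4650 nm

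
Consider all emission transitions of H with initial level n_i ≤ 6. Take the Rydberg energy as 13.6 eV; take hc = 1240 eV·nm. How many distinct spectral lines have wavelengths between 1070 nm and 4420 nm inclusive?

5

Enumerate all n_i → n_f pairs with 1 ≤ n_f < n_i ≤ 6 and compute λ = 1240 / [13.6·1·(1/n_f² − 1/n_i²)].
Lines falling in [1070, 4420] nm: 6→3 (1094 nm), 5→3 (1282 nm), 4→3 (1876 nm), 6→4 (2626 nm), 5→4 (4052 nm).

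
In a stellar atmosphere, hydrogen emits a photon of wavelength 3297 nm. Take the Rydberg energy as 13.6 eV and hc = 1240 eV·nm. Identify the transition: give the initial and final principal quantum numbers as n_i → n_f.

n_i = 9, n_f = 5

The photon energy is ΔE = hc/λ = 1240 / 3297 = 0.3761 eV.
With Z = 1, ΔE = 13.60 × (1/n_f² − 1/n_i²), so 1/n_f² − 1/n_i² = 0.02765.
Trying n_f = 5 gives 1/n_i² = 0.01235, i.e. n_i ≈ 9; this pair matches.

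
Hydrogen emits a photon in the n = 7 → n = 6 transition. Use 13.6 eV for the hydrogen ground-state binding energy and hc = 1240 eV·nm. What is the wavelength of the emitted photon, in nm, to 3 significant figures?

12400 nm

ΔE = 13.60 × (1/6² − 1/7²) = 13.60 × 0.007370 = 0.1002 eV.
λ = hc/ΔE = 1240 / 0.1002 = 12400 nm.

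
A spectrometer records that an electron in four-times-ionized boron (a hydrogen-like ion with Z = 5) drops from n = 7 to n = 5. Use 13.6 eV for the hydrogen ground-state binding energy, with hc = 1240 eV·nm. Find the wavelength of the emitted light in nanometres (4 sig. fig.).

186.2 nm

For Z = 5 the level energies scale as Z², so the effective Rydberg energy is 13.6 × 25 = 340.0 eV.
ΔE = 340.0 × (1/5² − 1/7²) = 340.0 × 0.01959 = 6.661 eV.
λ = hc/ΔE = 1240 / 6.661 = 186.2 nm.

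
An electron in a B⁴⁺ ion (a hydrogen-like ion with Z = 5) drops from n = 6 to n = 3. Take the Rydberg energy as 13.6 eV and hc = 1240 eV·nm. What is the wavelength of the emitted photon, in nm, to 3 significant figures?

For Z = 5 the level energies scale as Z², so the effective Rydberg energy is 13.6 × 25 = 340.0 eV.
ΔE = 340.0 × (1/3² − 1/6²) = 340.0 × 0.08333 = 28.33 eV.
λ = hc/ΔE = 1240 / 28.33 = 43.8 nm.

43.8 nm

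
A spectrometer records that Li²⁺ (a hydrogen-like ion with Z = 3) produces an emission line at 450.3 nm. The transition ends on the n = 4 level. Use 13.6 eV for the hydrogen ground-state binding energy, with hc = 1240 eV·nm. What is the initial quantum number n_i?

The photon energy is ΔE = hc/λ = 1240 / 450.3 = 2.754 eV.
With Z = 3, ΔE = 122.4 × (1/n_f² − 1/n_i²), so 1/n_f² − 1/n_i² = 0.02250.
With n_f = 4: 1/n_i² = 1/16 − 0.02250 = 0.04000, so n_i ≈ 5.00.

n_i = 5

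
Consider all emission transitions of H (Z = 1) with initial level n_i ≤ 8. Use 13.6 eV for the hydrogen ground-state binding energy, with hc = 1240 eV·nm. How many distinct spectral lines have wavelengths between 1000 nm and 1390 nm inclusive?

Enumerate all n_i → n_f pairs with 1 ≤ n_f < n_i ≤ 8 and compute λ = 1240 / [13.6·1·(1/n_f² − 1/n_i²)].
Lines falling in [1000, 1390] nm: 7→3 (1005 nm), 6→3 (1094 nm), 5→3 (1282 nm).

3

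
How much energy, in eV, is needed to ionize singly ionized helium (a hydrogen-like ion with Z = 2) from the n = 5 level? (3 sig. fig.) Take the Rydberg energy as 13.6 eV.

E_n = −13.6 Z²/n² = −54.40/n² eV for Z = 2.
E_5 = −54.40/25 = −2.18 eV, so ionization (to E = 0) requires 2.18 eV.

2.18 eV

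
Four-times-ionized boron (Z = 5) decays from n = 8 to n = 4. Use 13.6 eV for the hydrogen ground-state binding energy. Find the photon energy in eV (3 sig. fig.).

15.9 eV

The Bohr energies scale as Z², so for Z = 5: E_n = −340.0/n² eV.
E_8 = −340.0/64 = −5.313 eV and E_4 = −340.0/16 = −21.25 eV.
The photon energy is |E_8 − E_4| = 15.9 eV.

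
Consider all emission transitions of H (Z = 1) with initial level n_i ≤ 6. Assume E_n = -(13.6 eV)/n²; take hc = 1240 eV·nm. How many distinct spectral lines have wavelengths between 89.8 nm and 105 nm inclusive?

4

Enumerate all n_i → n_f pairs with 1 ≤ n_f < n_i ≤ 6 and compute λ = 1240 / [13.6·1·(1/n_f² − 1/n_i²)].
Lines falling in [89.8, 105] nm: 6→1 (93.78 nm), 5→1 (94.98 nm), 4→1 (97.25 nm), 3→1 (102.6 nm).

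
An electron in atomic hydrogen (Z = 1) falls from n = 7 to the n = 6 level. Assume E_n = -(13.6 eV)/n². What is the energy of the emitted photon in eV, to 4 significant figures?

0.1002 eV

E_7 = −13.60/49 = −0.2776 eV and E_6 = −13.60/36 = −0.3778 eV.
The photon energy is |E_7 − E_6| = 0.1002 eV.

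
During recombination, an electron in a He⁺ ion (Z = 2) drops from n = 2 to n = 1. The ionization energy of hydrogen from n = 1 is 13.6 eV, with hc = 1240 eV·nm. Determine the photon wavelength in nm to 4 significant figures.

30.39 nm

For Z = 2 the level energies scale as Z², so the effective Rydberg energy is 13.6 × 4 = 54.40 eV.
ΔE = 54.40 × (1/1² − 1/2²) = 54.40 × 0.7500 = 40.80 eV.
λ = hc/ΔE = 1240 / 40.80 = 30.39 nm.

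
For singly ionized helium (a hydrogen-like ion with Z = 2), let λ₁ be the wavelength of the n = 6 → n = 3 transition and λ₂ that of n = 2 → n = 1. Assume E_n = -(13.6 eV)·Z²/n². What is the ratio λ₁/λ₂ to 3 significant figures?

λ ∝ 1/ΔE ∝ 1/(1/n_f² − 1/n_i²), and the Z² and hc factors cancel in the ratio.
λ₁/λ₂ = (1/1² − 1/2²)/(1/3² − 1/6²) = 0.7500/0.08333 = 9.00.

9.00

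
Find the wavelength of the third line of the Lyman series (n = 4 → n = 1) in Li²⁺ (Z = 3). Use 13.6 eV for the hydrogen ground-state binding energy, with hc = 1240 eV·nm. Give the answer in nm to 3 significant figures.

The Lyman series terminates on n_f = 1; the third line has n_i = 1+3 = 4.
ΔE = 122.4 × (1/1² − 1/4²) = 114.8 eV.
λ = 1240 / 114.8 = 10.8 nm.

10.8 nm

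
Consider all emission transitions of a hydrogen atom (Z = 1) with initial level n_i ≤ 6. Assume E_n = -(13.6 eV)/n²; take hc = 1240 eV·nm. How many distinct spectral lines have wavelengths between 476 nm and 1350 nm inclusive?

4

Enumerate all n_i → n_f pairs with 1 ≤ n_f < n_i ≤ 6 and compute λ = 1240 / [13.6·1·(1/n_f² − 1/n_i²)].
Lines falling in [476, 1350] nm: 4→2 (486.3 nm), 3→2 (656.5 nm), 6→3 (1094 nm), 5→3 (1282 nm).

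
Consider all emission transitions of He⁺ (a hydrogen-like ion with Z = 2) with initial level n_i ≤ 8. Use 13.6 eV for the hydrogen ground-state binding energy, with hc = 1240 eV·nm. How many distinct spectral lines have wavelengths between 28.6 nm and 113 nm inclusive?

5

Enumerate all n_i → n_f pairs with 1 ≤ n_f < n_i ≤ 8 and compute λ = 1240 / [13.6·4·(1/n_f² − 1/n_i²)].
Lines falling in [28.6, 113] nm: 2→1 (30.39 nm), 8→2 (97.25 nm), 7→2 (99.28 nm), 6→2 (102.6 nm), 5→2 (108.5 nm).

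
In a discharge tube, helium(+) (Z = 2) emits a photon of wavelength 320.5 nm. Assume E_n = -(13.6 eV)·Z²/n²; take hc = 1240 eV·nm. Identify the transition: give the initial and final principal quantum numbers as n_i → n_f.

n_i = 5, n_f = 3

The photon energy is ΔE = hc/λ = 1240 / 320.5 = 3.869 eV.
With Z = 2, ΔE = 54.40 × (1/n_f² − 1/n_i²), so 1/n_f² − 1/n_i² = 0.07112.
Trying n_f = 3 gives 1/n_i² = 0.03999, i.e. n_i ≈ 5; this pair matches.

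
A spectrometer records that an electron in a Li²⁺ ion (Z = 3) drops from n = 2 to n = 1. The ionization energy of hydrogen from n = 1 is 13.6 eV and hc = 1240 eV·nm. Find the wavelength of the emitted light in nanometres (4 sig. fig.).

For Z = 3 the level energies scale as Z², so the effective Rydberg energy is 13.6 × 9 = 122.4 eV.
ΔE = 122.4 × (1/1² − 1/2²) = 122.4 × 0.7500 = 91.80 eV.
λ = hc/ΔE = 1240 / 91.80 = 13.51 nm.

13.51 nm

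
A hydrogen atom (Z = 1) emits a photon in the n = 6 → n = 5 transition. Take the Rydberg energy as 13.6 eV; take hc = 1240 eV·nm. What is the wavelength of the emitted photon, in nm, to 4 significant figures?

ΔE = 13.60 × (1/5² − 1/6²) = 13.60 × 0.01222 = 0.1662 eV.
λ = hc/ΔE = 1240 / 0.1662 = 7460 nm.

7460 nm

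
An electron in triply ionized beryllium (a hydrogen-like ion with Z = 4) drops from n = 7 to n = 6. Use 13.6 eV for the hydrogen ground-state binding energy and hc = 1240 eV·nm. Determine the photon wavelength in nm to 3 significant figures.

For Z = 4 the level energies scale as Z², so the effective Rydberg energy is 13.6 × 16 = 217.6 eV.
ΔE = 217.6 × (1/6² − 1/7²) = 217.6 × 0.007370 = 1.604 eV.
λ = hc/ΔE = 1240 / 1.604 = 773 nm.

773 nm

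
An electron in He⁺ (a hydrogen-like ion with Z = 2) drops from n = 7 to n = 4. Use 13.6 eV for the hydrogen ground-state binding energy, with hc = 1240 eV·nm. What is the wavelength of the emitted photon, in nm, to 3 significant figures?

For Z = 2 the level energies scale as Z², so the effective Rydberg energy is 13.6 × 4 = 54.40 eV.
ΔE = 54.40 × (1/4² − 1/7²) = 54.40 × 0.04209 = 2.290 eV.
λ = hc/ΔE = 1240 / 2.290 = 542 nm.

542 nm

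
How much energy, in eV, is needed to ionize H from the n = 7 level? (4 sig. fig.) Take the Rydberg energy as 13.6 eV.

E_7 = −13.60/49 = −0.2776 eV, so ionization (to E = 0) requires 0.2776 eV.

0.2776 eV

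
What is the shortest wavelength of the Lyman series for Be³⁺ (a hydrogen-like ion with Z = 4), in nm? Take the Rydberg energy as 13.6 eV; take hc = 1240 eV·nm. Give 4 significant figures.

5.699 nm

The Lyman series has lower level n_f = 1; the series limit corresponds to n_i → ∞.
ΔE_max = 13.6 × 16 / 1² = 217.6 eV.
λ_min = 1240 / 217.6 = 5.699 nm.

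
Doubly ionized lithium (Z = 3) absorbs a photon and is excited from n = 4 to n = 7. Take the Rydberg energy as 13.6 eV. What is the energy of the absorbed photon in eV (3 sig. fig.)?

5.15 eV

The Bohr energies scale as Z², so for Z = 3: E_n = −122.4/n² eV.
E_7 = −122.4/49 = −2.498 eV and E_4 = −122.4/16 = −7.650 eV.
The photon energy is |E_7 − E_4| = 5.15 eV.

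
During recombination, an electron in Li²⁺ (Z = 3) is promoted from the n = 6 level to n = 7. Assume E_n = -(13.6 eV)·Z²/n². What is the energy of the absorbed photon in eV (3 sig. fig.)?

0.902 eV

The Bohr energies scale as Z², so for Z = 3: E_n = −122.4/n² eV.
E_7 = −122.4/49 = −2.498 eV and E_6 = −122.4/36 = −3.400 eV.
The photon energy is |E_7 − E_6| = 0.902 eV.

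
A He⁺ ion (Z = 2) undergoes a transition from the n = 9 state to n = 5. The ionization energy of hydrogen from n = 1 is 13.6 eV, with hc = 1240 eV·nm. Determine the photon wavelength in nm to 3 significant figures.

For Z = 2 the level energies scale as Z², so the effective Rydberg energy is 13.6 × 4 = 54.40 eV.
ΔE = 54.40 × (1/5² − 1/9²) = 54.40 × 0.02765 = 1.504 eV.
λ = hc/ΔE = 1240 / 1.504 = 824 nm.

824 nm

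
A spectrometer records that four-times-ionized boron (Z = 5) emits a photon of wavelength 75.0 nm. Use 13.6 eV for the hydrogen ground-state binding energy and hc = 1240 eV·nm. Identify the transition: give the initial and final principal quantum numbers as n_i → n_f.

n_i = 4, n_f = 3

The photon energy is ΔE = hc/λ = 1240 / 75.0 = 16.53 eV.
With Z = 5, ΔE = 340.0 × (1/n_f² − 1/n_i²), so 1/n_f² − 1/n_i² = 0.04863.
Trying n_f = 3 gives 1/n_i² = 0.06248, i.e. n_i ≈ 4; this pair matches.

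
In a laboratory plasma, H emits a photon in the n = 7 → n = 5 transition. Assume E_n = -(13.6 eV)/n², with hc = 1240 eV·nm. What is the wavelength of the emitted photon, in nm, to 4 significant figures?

ΔE = 13.60 × (1/5² − 1/7²) = 13.60 × 0.01959 = 0.2664 eV.
λ = hc/ΔE = 1240 / 0.2664 = 4654 nm.
This line belongs to the Pfund series.

4654 nm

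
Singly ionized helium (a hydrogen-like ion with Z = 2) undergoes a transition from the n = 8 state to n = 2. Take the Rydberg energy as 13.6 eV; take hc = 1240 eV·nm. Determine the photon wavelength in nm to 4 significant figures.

For Z = 2 the level energies scale as Z², so the effective Rydberg energy is 13.6 × 4 = 54.40 eV.
ΔE = 54.40 × (1/2² − 1/8²) = 54.40 × 0.2344 = 12.75 eV.
λ = hc/ΔE = 1240 / 12.75 = 97.25 nm.

97.25 nm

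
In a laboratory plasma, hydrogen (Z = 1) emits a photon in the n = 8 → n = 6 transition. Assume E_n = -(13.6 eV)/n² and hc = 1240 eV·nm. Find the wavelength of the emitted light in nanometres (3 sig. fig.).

7500 nm

ΔE = 13.60 × (1/6² − 1/8²) = 13.60 × 0.01215 = 0.1653 eV.
λ = hc/ΔE = 1240 / 0.1653 = 7500 nm.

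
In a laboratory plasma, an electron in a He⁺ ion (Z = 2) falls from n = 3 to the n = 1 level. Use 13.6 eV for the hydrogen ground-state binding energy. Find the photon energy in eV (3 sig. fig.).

48.4 eV

The Bohr energies scale as Z², so for Z = 2: E_n = −54.40/n² eV.
E_3 = −54.40/9 = −6.044 eV and E_1 = −54.40/1 = −54.40 eV.
The photon energy is |E_3 − E_1| = 48.4 eV.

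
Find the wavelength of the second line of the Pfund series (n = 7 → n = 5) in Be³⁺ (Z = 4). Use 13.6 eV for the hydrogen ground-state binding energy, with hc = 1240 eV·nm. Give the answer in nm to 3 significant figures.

291 nm

The Pfund series terminates on n_f = 5; the second line has n_i = 5+2 = 7.
ΔE = 217.6 × (1/5² − 1/7²) = 4.263 eV.
λ = 1240 / 4.263 = 291 nm.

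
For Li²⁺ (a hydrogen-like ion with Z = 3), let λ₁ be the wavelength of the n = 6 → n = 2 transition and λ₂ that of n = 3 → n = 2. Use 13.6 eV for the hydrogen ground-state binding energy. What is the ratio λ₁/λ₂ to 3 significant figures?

0.625

λ ∝ 1/ΔE ∝ 1/(1/n_f² − 1/n_i²), and the Z² and hc factors cancel in the ratio.
λ₁/λ₂ = (1/2² − 1/3²)/(1/2² − 1/6²) = 0.1389/0.2222 = 0.625.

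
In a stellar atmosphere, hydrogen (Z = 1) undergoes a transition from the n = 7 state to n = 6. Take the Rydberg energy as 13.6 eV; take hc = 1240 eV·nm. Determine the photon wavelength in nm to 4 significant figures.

ΔE = 13.60 × (1/6² − 1/7²) = 13.60 × 0.007370 = 0.1002 eV.
λ = hc/ΔE = 1240 / 0.1002 = 12370 nm.

12370 nm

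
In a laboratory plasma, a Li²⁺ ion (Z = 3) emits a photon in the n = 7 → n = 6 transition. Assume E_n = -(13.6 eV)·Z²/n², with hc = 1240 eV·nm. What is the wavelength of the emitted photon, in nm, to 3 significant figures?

1370 nm

For Z = 3 the level energies scale as Z², so the effective Rydberg energy is 13.6 × 9 = 122.4 eV.
ΔE = 122.4 × (1/6² − 1/7²) = 122.4 × 0.007370 = 0.9020 eV.
λ = hc/ΔE = 1240 / 0.9020 = 1370 nm.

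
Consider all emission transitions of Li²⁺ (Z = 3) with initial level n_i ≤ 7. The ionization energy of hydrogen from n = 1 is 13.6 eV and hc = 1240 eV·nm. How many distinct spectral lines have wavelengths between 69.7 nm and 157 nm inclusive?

Enumerate all n_i → n_f pairs with 1 ≤ n_f < n_i ≤ 7 and compute λ = 1240 / [13.6·9·(1/n_f² − 1/n_i²)].
Lines falling in [69.7, 157] nm: 3→2 (72.94 nm), 7→3 (111.7 nm), 6→3 (121.6 nm), 5→3 (142.5 nm).

4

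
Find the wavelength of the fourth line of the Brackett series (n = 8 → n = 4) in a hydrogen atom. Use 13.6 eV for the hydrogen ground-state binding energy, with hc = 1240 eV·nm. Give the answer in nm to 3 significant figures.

1950 nm

The Brackett series terminates on n_f = 4; the fourth line has n_i = 4+4 = 8.
ΔE = 13.60 × (1/4² − 1/8²) = 0.6375 eV.
λ = 1240 / 0.6375 = 1950 nm.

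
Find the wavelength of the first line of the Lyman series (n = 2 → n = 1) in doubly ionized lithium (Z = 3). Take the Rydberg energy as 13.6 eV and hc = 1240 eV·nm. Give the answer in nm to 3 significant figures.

The Lyman series terminates on n_f = 1; the first line has n_i = 1+1 = 2.
ΔE = 122.4 × (1/1² − 1/2²) = 91.80 eV.
λ = 1240 / 91.80 = 13.5 nm.

13.5 nm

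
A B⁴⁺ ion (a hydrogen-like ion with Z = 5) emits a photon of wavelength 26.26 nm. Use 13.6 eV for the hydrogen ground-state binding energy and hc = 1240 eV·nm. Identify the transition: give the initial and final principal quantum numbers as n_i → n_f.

The photon energy is ΔE = hc/λ = 1240 / 26.26 = 47.22 eV.
With Z = 5, ΔE = 340.0 × (1/n_f² − 1/n_i²), so 1/n_f² − 1/n_i² = 0.1389.
Trying n_f = 2 gives 1/n_i² = 0.1111, i.e. n_i ≈ 3; this pair matches.

n_i = 3, n_f = 2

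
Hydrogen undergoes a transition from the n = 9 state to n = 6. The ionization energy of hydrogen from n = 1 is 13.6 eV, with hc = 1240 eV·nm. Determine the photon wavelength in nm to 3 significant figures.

5910 nm

ΔE = 13.60 × (1/6² − 1/9²) = 13.60 × 0.01543 = 0.2099 eV.
λ = hc/ΔE = 1240 / 0.2099 = 5910 nm.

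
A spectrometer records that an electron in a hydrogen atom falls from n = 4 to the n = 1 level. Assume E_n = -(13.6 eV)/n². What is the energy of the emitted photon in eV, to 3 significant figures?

E_4 = −13.60/16 = −0.8500 eV and E_1 = −13.60/1 = −13.60 eV.
The photon energy is |E_4 − E_1| = 12.8 eV.

12.8 eV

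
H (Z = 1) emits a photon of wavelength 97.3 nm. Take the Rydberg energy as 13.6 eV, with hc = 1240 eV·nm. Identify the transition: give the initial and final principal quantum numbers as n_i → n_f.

The photon energy is ΔE = hc/λ = 1240 / 97.3 = 12.74 eV.
With Z = 1, ΔE = 13.60 × (1/n_f² − 1/n_i²), so 1/n_f² − 1/n_i² = 0.9371.
Trying n_f = 1 gives 1/n_i² = 0.06293, i.e. n_i ≈ 4; this pair matches.

n_i = 4, n_f = 1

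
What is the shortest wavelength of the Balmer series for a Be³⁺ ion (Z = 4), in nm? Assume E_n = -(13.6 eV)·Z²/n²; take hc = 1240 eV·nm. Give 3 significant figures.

22.8 nm

The Balmer series has lower level n_f = 2; the series limit corresponds to n_i → ∞.
ΔE_max = 13.6 × 16 / 2² = 54.40 eV.
λ_min = 1240 / 54.40 = 22.8 nm.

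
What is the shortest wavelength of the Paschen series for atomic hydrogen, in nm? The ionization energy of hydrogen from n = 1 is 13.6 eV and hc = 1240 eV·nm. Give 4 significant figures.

820.6 nm

The Paschen series has lower level n_f = 3; the series limit corresponds to n_i → ∞.
ΔE_max = 13.6 × 1 / 3² = 1.511 eV.
λ_min = 1240 / 1.511 = 820.6 nm.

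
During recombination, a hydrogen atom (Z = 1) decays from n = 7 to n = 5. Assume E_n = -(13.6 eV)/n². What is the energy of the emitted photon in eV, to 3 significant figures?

0.266 eV

E_7 = −13.60/49 = −0.2776 eV and E_5 = −13.60/25 = −0.5440 eV.
The photon energy is |E_7 − E_5| = 0.266 eV.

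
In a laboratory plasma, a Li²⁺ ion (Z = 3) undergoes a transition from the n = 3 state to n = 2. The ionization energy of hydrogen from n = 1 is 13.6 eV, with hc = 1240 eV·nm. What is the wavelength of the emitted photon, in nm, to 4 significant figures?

72.94 nm

For Z = 3 the level energies scale as Z², so the effective Rydberg energy is 13.6 × 9 = 122.4 eV.
ΔE = 122.4 × (1/2² − 1/3²) = 122.4 × 0.1389 = 17.00 eV.
λ = hc/ΔE = 1240 / 17.00 = 72.94 nm.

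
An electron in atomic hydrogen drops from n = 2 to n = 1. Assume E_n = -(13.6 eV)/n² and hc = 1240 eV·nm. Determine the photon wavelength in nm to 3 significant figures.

122 nm

ΔE = 13.60 × (1/1² − 1/2²) = 13.60 × 0.7500 = 10.20 eV.
λ = hc/ΔE = 1240 / 10.20 = 122 nm.
This line belongs to the Lyman series.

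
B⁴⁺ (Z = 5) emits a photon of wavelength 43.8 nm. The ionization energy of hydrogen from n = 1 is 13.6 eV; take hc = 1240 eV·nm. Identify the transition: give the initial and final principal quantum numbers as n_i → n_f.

The photon energy is ΔE = hc/λ = 1240 / 43.8 = 28.31 eV.
With Z = 5, ΔE = 340.0 × (1/n_f² − 1/n_i²), so 1/n_f² − 1/n_i² = 0.08327.
Trying n_f = 3 gives 1/n_i² = 0.02784, i.e. n_i ≈ 6; this pair matches.

n_i = 6, n_f = 3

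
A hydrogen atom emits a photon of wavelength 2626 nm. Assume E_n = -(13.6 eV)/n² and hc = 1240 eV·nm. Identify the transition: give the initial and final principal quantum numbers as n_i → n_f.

The photon energy is ΔE = hc/λ = 1240 / 2626 = 0.4722 eV.
With Z = 1, ΔE = 13.60 × (1/n_f² − 1/n_i²), so 1/n_f² − 1/n_i² = 0.03472.
Trying n_f = 4 gives 1/n_i² = 0.02778, i.e. n_i ≈ 6; this pair matches.

n_i = 6, n_f = 4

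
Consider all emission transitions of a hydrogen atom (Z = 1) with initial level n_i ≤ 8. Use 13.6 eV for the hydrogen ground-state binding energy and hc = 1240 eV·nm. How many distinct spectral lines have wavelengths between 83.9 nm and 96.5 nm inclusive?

Enumerate all n_i → n_f pairs with 1 ≤ n_f < n_i ≤ 8 and compute λ = 1240 / [13.6·1·(1/n_f² − 1/n_i²)].
Lines falling in [83.9, 96.5] nm: 8→1 (92.62 nm), 7→1 (93.08 nm), 6→1 (93.78 nm), 5→1 (94.98 nm).

4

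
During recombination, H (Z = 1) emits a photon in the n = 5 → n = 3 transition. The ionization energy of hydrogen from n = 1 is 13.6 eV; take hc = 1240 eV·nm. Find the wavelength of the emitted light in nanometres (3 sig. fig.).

ΔE = 13.60 × (1/3² − 1/5²) = 13.60 × 0.07111 = 0.9671 eV.
λ = hc/ΔE = 1240 / 0.9671 = 1280 nm.
This line belongs to the Paschen series.

1280 nm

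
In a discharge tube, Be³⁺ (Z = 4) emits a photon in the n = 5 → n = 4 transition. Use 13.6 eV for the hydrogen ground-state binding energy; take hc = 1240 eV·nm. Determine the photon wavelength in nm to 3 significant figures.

For Z = 4 the level energies scale as Z², so the effective Rydberg energy is 13.6 × 16 = 217.6 eV.
ΔE = 217.6 × (1/4² − 1/5²) = 217.6 × 0.02250 = 4.896 eV.
λ = hc/ΔE = 1240 / 4.896 = 253 nm.

253 nm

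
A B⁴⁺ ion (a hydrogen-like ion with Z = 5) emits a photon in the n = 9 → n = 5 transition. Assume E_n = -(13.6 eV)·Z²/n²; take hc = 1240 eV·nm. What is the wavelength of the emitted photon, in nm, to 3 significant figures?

132 nm

For Z = 5 the level energies scale as Z², so the effective Rydberg energy is 13.6 × 25 = 340.0 eV.
ΔE = 340.0 × (1/5² − 1/9²) = 340.0 × 0.02765 = 9.402 eV.
λ = hc/ΔE = 1240 / 9.402 = 132 nm.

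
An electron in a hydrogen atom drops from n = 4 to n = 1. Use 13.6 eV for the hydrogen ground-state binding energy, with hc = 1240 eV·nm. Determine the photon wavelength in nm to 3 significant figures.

97.3 nm

ΔE = 13.60 × (1/1² − 1/4²) = 13.60 × 0.9375 = 12.75 eV.
λ = hc/ΔE = 1240 / 12.75 = 97.3 nm.
This line belongs to the Lyman series.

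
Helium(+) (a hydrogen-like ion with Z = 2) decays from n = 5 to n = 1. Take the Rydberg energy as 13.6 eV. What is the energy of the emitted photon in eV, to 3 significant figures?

52.2 eV

The Bohr energies scale as Z², so for Z = 2: E_n = −54.40/n² eV.
E_5 = −54.40/25 = −2.176 eV and E_1 = −54.40/1 = −54.40 eV.
The photon energy is |E_5 − E_1| = 52.2 eV.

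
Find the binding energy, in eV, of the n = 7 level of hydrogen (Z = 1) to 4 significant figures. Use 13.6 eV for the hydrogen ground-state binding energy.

0.2776 eV

E_7 = −13.60/49 = −0.2776 eV, so ionization (to E = 0) requires 0.2776 eV.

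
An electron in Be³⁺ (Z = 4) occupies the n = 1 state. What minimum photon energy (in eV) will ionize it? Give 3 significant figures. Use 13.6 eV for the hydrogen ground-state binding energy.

E_n = −13.6 Z²/n² = −217.6/n² eV for Z = 4.
E_1 = −217.6/1 = −218 eV, so ionization (to E = 0) requires 218 eV.

218 eV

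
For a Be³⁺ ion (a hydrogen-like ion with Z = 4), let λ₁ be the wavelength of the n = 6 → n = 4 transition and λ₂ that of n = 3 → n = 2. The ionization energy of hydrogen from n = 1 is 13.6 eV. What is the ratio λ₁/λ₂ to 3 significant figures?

4.00

λ ∝ 1/ΔE ∝ 1/(1/n_f² − 1/n_i²), and the Z² and hc factors cancel in the ratio.
λ₁/λ₂ = (1/2² − 1/3²)/(1/4² − 1/6²) = 0.1389/0.03472 = 4.00.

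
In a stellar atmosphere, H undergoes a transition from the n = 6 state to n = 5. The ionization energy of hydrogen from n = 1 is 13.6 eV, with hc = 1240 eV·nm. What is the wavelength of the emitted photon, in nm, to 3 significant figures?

7460 nm

ΔE = 13.60 × (1/5² − 1/6²) = 13.60 × 0.01222 = 0.1662 eV.
λ = hc/ΔE = 1240 / 0.1662 = 7460 nm.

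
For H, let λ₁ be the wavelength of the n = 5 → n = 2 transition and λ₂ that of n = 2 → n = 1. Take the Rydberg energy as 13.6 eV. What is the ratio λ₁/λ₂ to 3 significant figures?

3.57

λ ∝ 1/ΔE ∝ 1/(1/n_f² − 1/n_i²), and the Z² and hc factors cancel in the ratio.
λ₁/λ₂ = (1/1² − 1/2²)/(1/2² − 1/5²) = 0.7500/0.2100 = 3.57.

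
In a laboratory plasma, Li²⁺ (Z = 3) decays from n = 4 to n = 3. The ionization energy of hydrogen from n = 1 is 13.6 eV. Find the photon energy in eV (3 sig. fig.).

5.95 eV

The Bohr energies scale as Z², so for Z = 3: E_n = −122.4/n² eV.
E_4 = −122.4/16 = −7.650 eV and E_3 = −122.4/9 = −13.60 eV.
The photon energy is |E_4 − E_3| = 5.95 eV.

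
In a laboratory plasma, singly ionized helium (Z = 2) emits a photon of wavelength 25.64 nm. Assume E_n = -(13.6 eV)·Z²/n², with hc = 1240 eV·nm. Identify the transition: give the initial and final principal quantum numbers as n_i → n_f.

The photon energy is ΔE = hc/λ = 1240 / 25.64 = 48.36 eV.
With Z = 2, ΔE = 54.40 × (1/n_f² − 1/n_i²), so 1/n_f² − 1/n_i² = 0.8890.
Trying n_f = 1 gives 1/n_i² = 0.1110, i.e. n_i ≈ 3; this pair matches.

n_i = 3, n_f = 1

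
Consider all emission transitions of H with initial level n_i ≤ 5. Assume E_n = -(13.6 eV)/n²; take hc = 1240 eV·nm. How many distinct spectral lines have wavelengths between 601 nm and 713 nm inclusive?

1

Enumerate all n_i → n_f pairs with 1 ≤ n_f < n_i ≤ 5 and compute λ = 1240 / [13.6·1·(1/n_f² − 1/n_i²)].
Lines falling in [601, 713] nm: 3→2 (656.5 nm).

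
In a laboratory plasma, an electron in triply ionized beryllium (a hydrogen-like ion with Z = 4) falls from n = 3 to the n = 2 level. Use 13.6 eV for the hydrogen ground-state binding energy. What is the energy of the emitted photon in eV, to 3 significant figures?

30.2 eV

The Bohr energies scale as Z², so for Z = 4: E_n = −217.6/n² eV.
E_3 = −217.6/9 = −24.18 eV and E_2 = −217.6/4 = −54.40 eV.
The photon energy is |E_3 − E_2| = 30.2 eV.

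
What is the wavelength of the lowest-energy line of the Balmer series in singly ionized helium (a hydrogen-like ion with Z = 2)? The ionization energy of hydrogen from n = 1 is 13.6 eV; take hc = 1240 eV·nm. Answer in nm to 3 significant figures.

164 nm

The Balmer series terminates on n_f = 2; the first line has n_i = 2+1 = 3.
ΔE = 54.40 × (1/2² − 1/3²) = 7.556 eV.
λ = 1240 / 7.556 = 164 nm.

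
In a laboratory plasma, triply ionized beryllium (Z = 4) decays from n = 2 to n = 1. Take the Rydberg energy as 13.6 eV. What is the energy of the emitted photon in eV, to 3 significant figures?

163 eV

The Bohr energies scale as Z², so for Z = 4: E_n = −217.6/n² eV.
E_2 = −217.6/4 = −54.40 eV and E_1 = −217.6/1 = −217.6 eV.
The photon energy is |E_2 − E_1| = 163 eV.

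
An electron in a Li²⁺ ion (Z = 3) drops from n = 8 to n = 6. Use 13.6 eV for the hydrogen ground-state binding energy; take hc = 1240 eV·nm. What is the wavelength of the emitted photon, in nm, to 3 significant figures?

834 nm

For Z = 3 the level energies scale as Z², so the effective Rydberg energy is 13.6 × 9 = 122.4 eV.
ΔE = 122.4 × (1/6² − 1/8²) = 122.4 × 0.01215 = 1.488 eV.
λ = hc/ΔE = 1240 / 1.488 = 834 nm.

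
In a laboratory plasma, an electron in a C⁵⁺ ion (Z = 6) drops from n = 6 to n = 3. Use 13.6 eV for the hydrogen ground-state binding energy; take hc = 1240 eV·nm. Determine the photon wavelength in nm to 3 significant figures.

For Z = 6 the level energies scale as Z², so the effective Rydberg energy is 13.6 × 36 = 489.6 eV.
ΔE = 489.6 × (1/3² − 1/6²) = 489.6 × 0.08333 = 40.80 eV.
λ = hc/ΔE = 1240 / 40.80 = 30.4 nm.

30.4 nm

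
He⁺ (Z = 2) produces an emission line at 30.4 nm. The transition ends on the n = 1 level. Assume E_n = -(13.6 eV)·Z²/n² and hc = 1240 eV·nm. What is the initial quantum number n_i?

The photon energy is ΔE = hc/λ = 1240 / 30.4 = 40.79 eV.
With Z = 2, ΔE = 54.40 × (1/n_f² − 1/n_i²), so 1/n_f² − 1/n_i² = 0.7498.
With n_f = 1: 1/n_i² = 1/1 − 0.7498 = 0.2502, so n_i ≈ 2.00.

n_i = 2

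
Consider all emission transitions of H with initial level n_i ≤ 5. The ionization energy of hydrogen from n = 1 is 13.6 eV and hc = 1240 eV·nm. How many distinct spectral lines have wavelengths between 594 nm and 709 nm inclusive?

Enumerate all n_i → n_f pairs with 1 ≤ n_f < n_i ≤ 5 and compute λ = 1240 / [13.6·1·(1/n_f² − 1/n_i²)].
Lines falling in [594, 709] nm: 3→2 (656.5 nm).

1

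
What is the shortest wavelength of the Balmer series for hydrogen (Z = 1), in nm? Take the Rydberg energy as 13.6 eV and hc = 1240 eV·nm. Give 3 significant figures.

The Balmer series has lower level n_f = 2; the series limit corresponds to n_i → ∞.
ΔE_max = 13.6 × 1 / 2² = 3.400 eV.
λ_min = 1240 / 3.400 = 365 nm.

365 nm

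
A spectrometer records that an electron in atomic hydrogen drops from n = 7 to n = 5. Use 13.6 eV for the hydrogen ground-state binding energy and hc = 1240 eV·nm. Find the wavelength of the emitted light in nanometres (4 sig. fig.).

4654 nm

ΔE = 13.60 × (1/5² − 1/7²) = 13.60 × 0.01959 = 0.2664 eV.
λ = hc/ΔE = 1240 / 0.2664 = 4654 nm.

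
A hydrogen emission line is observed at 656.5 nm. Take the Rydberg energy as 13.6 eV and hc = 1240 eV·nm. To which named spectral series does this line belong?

Balmer

ΔE = 1240/656.5 = 1.889 eV.
This matches 13.6 × (1/2² − 1/3²), so n_f = 2: the Balmer series.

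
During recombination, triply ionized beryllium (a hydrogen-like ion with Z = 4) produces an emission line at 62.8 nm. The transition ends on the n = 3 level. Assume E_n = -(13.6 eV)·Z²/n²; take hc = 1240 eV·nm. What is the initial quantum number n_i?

n_i = 7

The photon energy is ΔE = hc/λ = 1240 / 62.8 = 19.75 eV.
With Z = 4, ΔE = 217.6 × (1/n_f² − 1/n_i²), so 1/n_f² − 1/n_i² = 0.09074.
With n_f = 3: 1/n_i² = 1/9 − 0.09074 = 0.02037, so n_i ≈ 7.01.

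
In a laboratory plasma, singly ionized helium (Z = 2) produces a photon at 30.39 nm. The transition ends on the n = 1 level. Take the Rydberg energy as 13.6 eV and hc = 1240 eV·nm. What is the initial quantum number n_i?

The photon energy is ΔE = hc/λ = 1240 / 30.39 = 40.80 eV.
With Z = 2, ΔE = 54.40 × (1/n_f² − 1/n_i²), so 1/n_f² − 1/n_i² = 0.7501.
With n_f = 1: 1/n_i² = 1/1 − 0.7501 = 0.2499, so n_i ≈ 2.00.

n_i = 2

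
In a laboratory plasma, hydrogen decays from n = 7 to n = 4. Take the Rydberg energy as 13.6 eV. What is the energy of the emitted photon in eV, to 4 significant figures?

0.5724 eV

E_7 = −13.60/49 = −0.2776 eV and E_4 = −13.60/16 = −0.8500 eV.
The photon energy is |E_7 − E_4| = 0.5724 eV.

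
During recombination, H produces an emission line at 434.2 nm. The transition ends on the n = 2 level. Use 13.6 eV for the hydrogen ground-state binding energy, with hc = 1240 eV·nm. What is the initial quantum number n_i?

The photon energy is ΔE = hc/λ = 1240 / 434.2 = 2.856 eV.
With Z = 1, ΔE = 13.60 × (1/n_f² − 1/n_i²), so 1/n_f² − 1/n_i² = 0.2100.
With n_f = 2: 1/n_i² = 1/4 − 0.2100 = 0.04001, so n_i ≈ 5.00.

n_i = 5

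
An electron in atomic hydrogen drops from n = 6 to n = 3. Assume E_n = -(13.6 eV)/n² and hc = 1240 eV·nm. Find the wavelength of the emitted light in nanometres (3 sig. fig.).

1090 nm

ΔE = 13.60 × (1/3² − 1/6²) = 13.60 × 0.08333 = 1.133 eV.
λ = hc/ΔE = 1240 / 1.133 = 1090 nm.
This line belongs to the Paschen series.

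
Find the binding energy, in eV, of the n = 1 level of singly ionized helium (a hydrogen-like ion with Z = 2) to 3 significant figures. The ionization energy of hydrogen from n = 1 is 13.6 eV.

E_n = −13.6 Z²/n² = −54.40/n² eV for Z = 2.
E_1 = −54.40/1 = −54.4 eV, so ionization (to E = 0) requires 54.4 eV.

54.4 eV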